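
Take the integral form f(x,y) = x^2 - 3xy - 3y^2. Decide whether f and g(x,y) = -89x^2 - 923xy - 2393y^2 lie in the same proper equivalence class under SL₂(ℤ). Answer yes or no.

D₁ = 21, D₂ = 21
river cycle of f (length 2): (-3, 3, 1), (1, 3, -3)
river cycle of g (length 2): (-3, 3, 1), (1, 3, -3)
cycles coincide ⇒ equivalent

yes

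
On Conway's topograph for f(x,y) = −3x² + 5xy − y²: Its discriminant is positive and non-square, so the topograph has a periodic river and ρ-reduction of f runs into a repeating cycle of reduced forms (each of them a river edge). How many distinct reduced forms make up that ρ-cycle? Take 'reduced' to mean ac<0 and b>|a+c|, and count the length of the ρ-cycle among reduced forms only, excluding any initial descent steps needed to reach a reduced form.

D = 13, ⌊√D⌋ = 3
descent: ρ → (-1,3,1)  [lands on river]
river: ρ → (1,3,-1)
ρ-cycle length = 2 (tail of 1 descent step not counted)

2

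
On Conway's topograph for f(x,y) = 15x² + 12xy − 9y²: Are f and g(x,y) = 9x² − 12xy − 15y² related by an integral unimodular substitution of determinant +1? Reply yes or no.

D₁ = 684, D₂ = 684
river cycle of f (length 6): (-9, 24, 3), (3, 24, -9), (-9, 12, 15), (15, 18, -6), (-6, 18, 15), (15, 12, -9)
river cycle of g (length 6): (-15, 12, 9), (9, 24, -3), (-3, 24, 9), (9, 12, -15), (-15, 18, 6), (6, 18, -15)
cycles differ ⇒ inequivalent

no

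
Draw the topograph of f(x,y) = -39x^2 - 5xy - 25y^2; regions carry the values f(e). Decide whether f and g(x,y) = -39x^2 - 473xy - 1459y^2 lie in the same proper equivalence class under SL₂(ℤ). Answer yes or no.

D₁ = -3875, D₂ = -3875
f is negative-definite; reduce −f:
−f: flip: (39,5,25)→(25,-5,39)
−f: reduced (well bottom): (25,-5,39) with a≤c, −a<b≤a
flip sign back: reduced form of f is (-25,5,-39)
g is negative-definite; reduce −g:
−g: translate: b→5 (≡473 mod 78), so (39,473,1459)→(39,5,25)
−g: flip: (39,5,25)→(25,-5,39)
−g: reduced (well bottom): (25,-5,39) with a≤c, −a<b≤a
flip sign back: reduced form of g is (-25,5,-39)
reduced forms (-25, 5, -39) vs (-25, 5, -39) ⇒ equivalent

yes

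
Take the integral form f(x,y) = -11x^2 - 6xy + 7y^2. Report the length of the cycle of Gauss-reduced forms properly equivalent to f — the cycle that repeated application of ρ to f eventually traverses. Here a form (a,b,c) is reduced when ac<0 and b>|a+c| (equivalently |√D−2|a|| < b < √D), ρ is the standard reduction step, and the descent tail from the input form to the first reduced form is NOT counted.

D = 344, ⌊√D⌋ = 18
descent: ρ → (7,6,-11)  [lands on river]
river: ρ → (-11,16,2)
river: ρ → (2,16,-11)
river: ρ → (-11,6,7)
river: ρ → (7,8,-10)
river: ρ → (-10,12,5)
river: ρ → (5,18,-1)
river: ρ → (-1,18,5)
river: ρ → (5,12,-10)
river: ρ → (-10,8,7)
ρ-cycle length = 10 (tail of 1 descent step not counted)

10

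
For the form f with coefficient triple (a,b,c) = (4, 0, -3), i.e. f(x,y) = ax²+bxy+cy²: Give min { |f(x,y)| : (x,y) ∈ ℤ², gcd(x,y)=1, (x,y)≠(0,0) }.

descent: ρ → (-3,6,1)  [lands on river]
river: ρ → (1,6,-3)
closes: descent 1, river 2
min |a| on river = 1

1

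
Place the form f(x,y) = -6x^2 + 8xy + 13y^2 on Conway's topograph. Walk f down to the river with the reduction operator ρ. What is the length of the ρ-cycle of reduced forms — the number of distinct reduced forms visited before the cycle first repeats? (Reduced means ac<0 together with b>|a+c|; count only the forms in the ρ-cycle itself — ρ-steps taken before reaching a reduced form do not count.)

D = 376, ⌊√D⌋ = 19
river: ρ → (13,18,-1)
river: ρ → (-1,18,13)
river: ρ → (13,8,-6)
river: ρ → (-6,16,5)
river: ρ → (5,14,-9)
river: ρ → (-9,4,10)
river: ρ → (10,16,-3)
river: ρ → (-3,14,15)
river: ρ → (15,16,-2)
river: ρ → (-2,16,15)
river: ρ → (15,14,-3)
river: ρ → (-3,16,10)
river: ρ → (10,4,-9)
river: ρ → (-9,14,5)
river: ρ → (5,16,-6)
river: ρ → (-6,8,13)
ρ-cycle length = 16 (tail of 0 descent steps not counted)

16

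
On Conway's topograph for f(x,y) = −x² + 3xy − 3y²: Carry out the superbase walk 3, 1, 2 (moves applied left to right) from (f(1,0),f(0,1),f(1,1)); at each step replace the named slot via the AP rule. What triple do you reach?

start (-1,-3,-1) = (f(1,0),f(0,1),f(1,1))
replace slot 3: 2·((-1)+(-3)) − (-1) = -7 → (-1,-3,-7)
replace slot 1: 2·((-3)+(-7)) − (-1) = -19 → (-19,-3,-7)
replace slot 2: 2·((-19)+(-7)) − (-3) = -49 → (-19,-49,-7)

-19,-49,-7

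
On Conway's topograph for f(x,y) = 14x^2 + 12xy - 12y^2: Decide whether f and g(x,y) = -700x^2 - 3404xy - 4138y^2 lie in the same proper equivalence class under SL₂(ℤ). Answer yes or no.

D₁ = 816, D₂ = 816
river cycle of f (length 6): (-12, 12, 14), (14, 16, -10), (-10, 24, 6), (6, 24, -10), (-10, 16, 14), (14, 12, -12)
river cycle of g (length 6): (-12, 12, 14), (14, 16, -10), (-10, 24, 6), (6, 24, -10), (-10, 16, 14), (14, 12, -12)
cycles coincide ⇒ equivalent

yes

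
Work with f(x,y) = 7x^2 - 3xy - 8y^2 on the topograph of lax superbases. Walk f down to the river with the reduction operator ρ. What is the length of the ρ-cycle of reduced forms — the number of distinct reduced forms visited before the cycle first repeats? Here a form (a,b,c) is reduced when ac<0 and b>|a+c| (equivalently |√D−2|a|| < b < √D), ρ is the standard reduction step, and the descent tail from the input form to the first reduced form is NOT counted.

D = 233, ⌊√D⌋ = 15
descent: ρ → (-8,3,7)  [lands on river]
river: ρ → (7,11,-4)
river: ρ → (-4,13,4)
river: ρ → (4,11,-7)
river: ρ → (-7,3,8)
river: ρ → (8,13,-2)
river: ρ → (-2,15,1)
river: ρ → (1,15,-2)
river: ρ → (-2,13,8)
river: ρ → (8,3,-7)
river: ρ → (-7,11,4)
river: ρ → (4,13,-4)
river: ρ → (-4,11,7)
river: ρ → (7,3,-8)
river: ρ → (-8,13,2)
river: ρ → (2,15,-1)
river: ρ → (-1,15,2)
river: ρ → (2,13,-8)
ρ-cycle length = 18 (tail of 1 descent step not counted)

18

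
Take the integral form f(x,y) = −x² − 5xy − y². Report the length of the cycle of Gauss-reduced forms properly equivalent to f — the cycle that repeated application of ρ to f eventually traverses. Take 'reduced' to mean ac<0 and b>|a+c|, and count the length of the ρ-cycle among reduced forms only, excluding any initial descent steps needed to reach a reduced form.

D = 21, ⌊√D⌋ = 4
descent: ρ → (-1,3,3)  [lands on river]
river: ρ → (3,3,-1)
ρ-cycle length = 2 (tail of 1 descent step not counted)

2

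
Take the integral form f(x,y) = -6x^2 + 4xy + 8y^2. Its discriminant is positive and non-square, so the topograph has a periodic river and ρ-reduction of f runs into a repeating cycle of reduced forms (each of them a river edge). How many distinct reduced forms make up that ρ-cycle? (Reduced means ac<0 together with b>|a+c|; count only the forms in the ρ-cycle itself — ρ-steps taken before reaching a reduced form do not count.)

D = 208, ⌊√D⌋ = 14
river: ρ → (8,12,-2)
river: ρ → (-2,12,8)
river: ρ → (8,4,-6)
river: ρ → (-6,8,6)
river: ρ → (6,4,-8)
river: ρ → (-8,12,2)
river: ρ → (2,12,-8)
river: ρ → (-8,4,6)
river: ρ → (6,8,-6)
river: ρ → (-6,4,8)
ρ-cycle length = 10 (tail of 0 descent steps not counted)

10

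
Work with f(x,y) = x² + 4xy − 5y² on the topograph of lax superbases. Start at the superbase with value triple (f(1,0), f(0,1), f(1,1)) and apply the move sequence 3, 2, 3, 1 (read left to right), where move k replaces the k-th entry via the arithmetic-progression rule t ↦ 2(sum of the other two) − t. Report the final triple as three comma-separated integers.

start (1,-5,0) = (f(1,0),f(0,1),f(1,1))
replace slot 3: 2·(1+(-5)) − 0 = -8 → (1,-5,-8)
replace slot 2: 2·(1+(-8)) − (-5) = -9 → (1,-9,-8)
replace slot 3: 2·(1+(-9)) − (-8) = -8 → (1,-9,-8)
replace slot 1: 2·((-9)+(-8)) − 1 = -35 → (-35,-9,-8)

-35,-9,-8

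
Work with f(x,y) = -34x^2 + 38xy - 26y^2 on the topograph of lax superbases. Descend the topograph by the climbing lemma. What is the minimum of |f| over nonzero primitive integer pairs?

translate: b→30 (≡-38 mod 68), so (34,-38,26)→(34,30,22)
flip: (34,30,22)→(22,-30,34)
translate: b→14 (≡-30 mod 44), so (22,-30,34)→(22,14,26)
reduced (well bottom): (22,14,26) with a≤c, −a<b≤a
well minimum |f| = |-22| = 22 (negative-definite)

22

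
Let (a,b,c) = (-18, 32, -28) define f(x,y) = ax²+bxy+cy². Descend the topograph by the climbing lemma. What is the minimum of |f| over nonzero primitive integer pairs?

translate: b→4 (≡-32 mod 36), so (18,-32,28)→(18,4,14)
flip: (18,4,14)→(14,-4,18)
reduced (well bottom): (14,-4,18) with a≤c, −a<b≤a
well minimum |f| = |-14| = 14 (negative-definite)

14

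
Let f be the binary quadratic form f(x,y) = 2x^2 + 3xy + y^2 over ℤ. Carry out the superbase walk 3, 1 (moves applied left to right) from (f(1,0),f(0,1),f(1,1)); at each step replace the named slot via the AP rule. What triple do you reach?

start (2,1,6) = (f(1,0),f(0,1),f(1,1))
replace slot 3: 2·(2+1) − 6 = 0 → (2,1,0)
replace slot 1: 2·(1+0) − 2 = 0 → (0,1,0)

0,1,0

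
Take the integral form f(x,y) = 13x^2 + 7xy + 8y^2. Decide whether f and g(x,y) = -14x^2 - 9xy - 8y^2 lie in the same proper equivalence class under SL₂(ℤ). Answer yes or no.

D₁ = -367, D₂ = -367
f: flip: (13,7,8)→(8,-7,13)
f: reduced (well bottom): (8,-7,13) with a≤c, −a<b≤a
g is negative-definite; reduce −g:
−g: flip: (14,9,8)→(8,-9,14)
−g: translate: b→7 (≡-9 mod 16), so (8,-9,14)→(8,7,13)
−g: reduced (well bottom): (8,7,13) with a≤c, −a<b≤a
flip sign back: reduced form of g is (-8,-7,-13)
reduced forms (8, -7, 13) vs (-8, -7, -13) ⇒ inequivalent

no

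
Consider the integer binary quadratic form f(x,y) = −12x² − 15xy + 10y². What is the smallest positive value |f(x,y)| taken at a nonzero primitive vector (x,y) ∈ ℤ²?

descent: ρ → (10,15,-12)  [lands on river]
river: ρ → (-12,9,13)
river: ρ → (13,17,-8)
river: ρ → (-8,15,15)
river: ρ → (15,15,-8)
river: ρ → (-8,17,13)
river: ρ → (13,9,-12)
river: ρ → (-12,15,10)
river: ρ → (10,25,-2)
river: ρ → (-2,23,22)
river: ρ → (22,21,-3)
river: ρ → (-3,21,22)
river: ρ → (22,23,-2)
river: ρ → (-2,25,10)
closes: descent 1, river 14
min |a| on river = 2

2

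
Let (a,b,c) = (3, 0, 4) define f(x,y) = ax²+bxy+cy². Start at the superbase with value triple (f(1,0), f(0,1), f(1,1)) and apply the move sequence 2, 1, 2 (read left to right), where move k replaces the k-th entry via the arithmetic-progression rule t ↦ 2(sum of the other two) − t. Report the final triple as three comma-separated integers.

start (3,4,7) = (f(1,0),f(0,1),f(1,1))
replace slot 2: 2·(3+7) − 4 = 16 → (3,16,7)
replace slot 1: 2·(16+7) − 3 = 43 → (43,16,7)
replace slot 2: 2·(43+7) − 16 = 84 → (43,84,7)

43,84,7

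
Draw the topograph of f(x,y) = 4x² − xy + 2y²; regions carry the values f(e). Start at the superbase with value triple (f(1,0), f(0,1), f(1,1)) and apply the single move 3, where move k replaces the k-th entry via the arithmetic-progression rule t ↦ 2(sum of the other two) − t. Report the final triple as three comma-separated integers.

start (4,2,5) = (f(1,0),f(0,1),f(1,1))
replace slot 3: 2·(4+2) − 5 = 7 → (4,2,7)

4,2,7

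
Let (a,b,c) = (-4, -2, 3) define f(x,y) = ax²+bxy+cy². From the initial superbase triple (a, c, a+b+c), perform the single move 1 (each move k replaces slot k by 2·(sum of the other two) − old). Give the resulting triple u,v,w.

start (-4,3,-3) = (f(1,0),f(0,1),f(1,1))
replace slot 1: 2·(3+(-3)) − (-4) = 4 → (4,3,-3)

4,3,-3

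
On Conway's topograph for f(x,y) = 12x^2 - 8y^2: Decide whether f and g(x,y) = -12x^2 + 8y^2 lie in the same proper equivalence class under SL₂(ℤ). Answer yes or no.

D₁ = 384, D₂ = 384
river cycle of f (length 2): (-8, 16, 4), (4, 16, -8)
river cycle of g (length 2): (8, 16, -4), (-4, 16, 8)
cycles differ ⇒ inequivalent

no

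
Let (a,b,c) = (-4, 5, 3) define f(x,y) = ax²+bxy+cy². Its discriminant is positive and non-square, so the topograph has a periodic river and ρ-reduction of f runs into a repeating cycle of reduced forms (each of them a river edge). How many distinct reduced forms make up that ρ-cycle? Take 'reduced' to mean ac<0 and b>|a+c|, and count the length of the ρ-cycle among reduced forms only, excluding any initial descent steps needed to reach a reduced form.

D = 73, ⌊√D⌋ = 8
river: ρ → (3,7,-2)
river: ρ → (-2,5,6)
river: ρ → (6,7,-1)
river: ρ → (-1,7,6)
river: ρ → (6,5,-2)
river: ρ → (-2,7,3)
river: ρ → (3,5,-4)
river: ρ → (-4,3,4)
river: ρ → (4,5,-3)
river: ρ → (-3,7,2)
river: ρ → (2,5,-6)
river: ρ → (-6,7,1)
river: ρ → (1,7,-6)
river: ρ → (-6,5,2)
river: ρ → (2,7,-3)
river: ρ → (-3,5,4)
river: ρ → (4,3,-4)
river: ρ → (-4,5,3)
ρ-cycle length = 18 (tail of 0 descent steps not counted)

18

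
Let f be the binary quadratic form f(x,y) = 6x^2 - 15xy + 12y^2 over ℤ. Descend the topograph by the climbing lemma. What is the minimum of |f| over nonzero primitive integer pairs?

translate: b→-3 (≡-15 mod 12), so (6,-15,12)→(6,-3,3)
flip: (6,-3,3)→(3,3,6)
reduced (well bottom): (3,3,6) with a≤c, −a<b≤a
well minimum = a = 3

3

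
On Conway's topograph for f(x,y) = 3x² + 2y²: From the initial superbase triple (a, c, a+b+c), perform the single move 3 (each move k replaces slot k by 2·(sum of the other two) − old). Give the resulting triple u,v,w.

start (3,2,5) = (f(1,0),f(0,1),f(1,1))
replace slot 3: 2·(3+2) − 5 = 5 → (3,2,5)

3,2,5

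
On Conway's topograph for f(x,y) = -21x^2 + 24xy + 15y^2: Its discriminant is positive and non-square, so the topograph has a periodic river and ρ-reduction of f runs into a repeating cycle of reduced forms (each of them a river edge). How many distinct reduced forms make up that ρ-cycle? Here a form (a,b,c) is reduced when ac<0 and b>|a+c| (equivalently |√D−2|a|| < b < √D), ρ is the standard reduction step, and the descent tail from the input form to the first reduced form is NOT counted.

D = 1836, ⌊√D⌋ = 42
river: ρ → (15,36,-9)
river: ρ → (-9,36,15)
river: ρ → (15,24,-21)
river: ρ → (-21,18,18)
river: ρ → (18,18,-21)
river: ρ → (-21,24,15)
ρ-cycle length = 6 (tail of 0 descent steps not counted)

6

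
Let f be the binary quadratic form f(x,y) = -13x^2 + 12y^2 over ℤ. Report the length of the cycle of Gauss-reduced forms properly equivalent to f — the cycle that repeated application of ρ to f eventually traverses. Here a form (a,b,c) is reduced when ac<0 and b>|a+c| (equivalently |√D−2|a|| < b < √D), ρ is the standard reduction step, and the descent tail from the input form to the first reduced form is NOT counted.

D = 624, ⌊√D⌋ = 24
descent: ρ → (12,24,-1)  [lands on river]
river: ρ → (-1,24,12)
ρ-cycle length = 2 (tail of 1 descent step not counted)

2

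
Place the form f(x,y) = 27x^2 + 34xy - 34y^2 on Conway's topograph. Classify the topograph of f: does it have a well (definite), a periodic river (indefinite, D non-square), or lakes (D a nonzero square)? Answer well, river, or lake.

D = b²−4ac = 34² − 4·27·(-34) = 4828
D > 0 non-square ⇒ indefinite ⇒ periodic river

river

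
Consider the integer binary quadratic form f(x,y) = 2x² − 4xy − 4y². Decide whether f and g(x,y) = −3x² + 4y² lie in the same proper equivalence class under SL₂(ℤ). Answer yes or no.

D₁ = 48, D₂ = 48
river cycle of f (length 2): (-4, 4, 2), (2, 4, -4)
river cycle of g (length 2): (-3, 6, 1), (1, 6, -3)
cycles differ ⇒ inequivalent

no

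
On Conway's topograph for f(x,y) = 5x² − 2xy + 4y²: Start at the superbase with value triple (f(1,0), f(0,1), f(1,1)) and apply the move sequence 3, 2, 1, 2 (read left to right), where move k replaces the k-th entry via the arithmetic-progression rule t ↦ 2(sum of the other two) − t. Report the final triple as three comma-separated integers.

start (5,4,7) = (f(1,0),f(0,1),f(1,1))
replace slot 3: 2·(5+4) − 7 = 11 → (5,4,11)
replace slot 2: 2·(5+11) − 4 = 28 → (5,28,11)
replace slot 1: 2·(28+11) − 5 = 73 → (73,28,11)
replace slot 2: 2·(73+11) − 28 = 140 → (73,140,11)

73,140,11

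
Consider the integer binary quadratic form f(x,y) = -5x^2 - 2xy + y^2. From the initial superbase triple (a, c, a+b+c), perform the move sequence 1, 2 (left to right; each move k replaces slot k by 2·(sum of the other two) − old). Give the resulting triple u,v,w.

start (-5,1,-6) = (f(1,0),f(0,1),f(1,1))
replace slot 1: 2·(1+(-6)) − (-5) = -5 → (-5,1,-6)
replace slot 2: 2·((-5)+(-6)) − 1 = -23 → (-5,-23,-6)

-5,-23,-6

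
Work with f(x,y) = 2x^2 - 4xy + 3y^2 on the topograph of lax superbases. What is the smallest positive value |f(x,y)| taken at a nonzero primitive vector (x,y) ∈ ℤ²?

translate: b→0 (≡-4 mod 4), so (2,-4,3)→(2,0,1)
flip: (2,0,1)→(1,0,2)
reduced (well bottom): (1,0,2) with a≤c, −a<b≤a
well minimum = a = 1

1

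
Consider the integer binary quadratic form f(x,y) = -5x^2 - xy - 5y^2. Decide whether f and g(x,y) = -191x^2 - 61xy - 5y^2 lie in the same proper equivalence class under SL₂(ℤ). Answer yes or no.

D₁ = -99, D₂ = -99
f is negative-definite; reduce −f:
−f: reduced (well bottom): (5,1,5) with a≤c, −a<b≤a
flip sign back: reduced form of f is (-5,-1,-5)
g is negative-definite; reduce −g:
−g: flip: (191,61,5)→(5,-61,191)
−g: translate: b→-1 (≡-61 mod 10), so (5,-61,191)→(5,-1,5)
−g: flip: (5,-1,5)→(5,1,5)
−g: reduced (well bottom): (5,1,5) with a≤c, −a<b≤a
flip sign back: reduced form of g is (-5,-1,-5)
reduced forms (-5, -1, -5) vs (-5, -1, -5) ⇒ equivalent

yes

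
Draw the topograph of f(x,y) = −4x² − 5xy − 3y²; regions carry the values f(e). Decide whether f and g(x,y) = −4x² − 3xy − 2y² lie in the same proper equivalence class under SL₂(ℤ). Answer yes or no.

D₁ = -23, D₂ = -23
f is negative-definite; reduce −f:
−f: translate: b→-3 (≡5 mod 8), so (4,5,3)→(4,-3,2)
−f: flip: (4,-3,2)→(2,3,4)
−f: translate: b→-1 (≡3 mod 4), so (2,3,4)→(2,-1,3)
−f: reduced (well bottom): (2,-1,3) with a≤c, −a<b≤a
flip sign back: reduced form of f is (-2,1,-3)
g is negative-definite; reduce −g:
−g: flip: (4,3,2)→(2,-3,4)
−g: translate: b→1 (≡-3 mod 4), so (2,-3,4)→(2,1,3)
−g: reduced (well bottom): (2,1,3) with a≤c, −a<b≤a
flip sign back: reduced form of g is (-2,-1,-3)
reduced forms (-2, 1, -3) vs (-2, -1, -3) ⇒ inequivalent

no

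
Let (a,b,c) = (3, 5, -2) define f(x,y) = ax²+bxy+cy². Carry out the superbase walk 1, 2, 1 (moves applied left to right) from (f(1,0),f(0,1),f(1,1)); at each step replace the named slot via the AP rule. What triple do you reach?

start (3,-2,6) = (f(1,0),f(0,1),f(1,1))
replace slot 1: 2·((-2)+6) − 3 = 5 → (5,-2,6)
replace slot 2: 2·(5+6) − (-2) = 24 → (5,24,6)
replace slot 1: 2·(24+6) − 5 = 55 → (55,24,6)

55,24,6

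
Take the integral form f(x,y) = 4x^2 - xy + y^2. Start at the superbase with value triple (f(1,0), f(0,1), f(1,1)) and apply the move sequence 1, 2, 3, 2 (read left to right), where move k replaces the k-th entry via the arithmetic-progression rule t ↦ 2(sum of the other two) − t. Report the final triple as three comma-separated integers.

start (4,1,4) = (f(1,0),f(0,1),f(1,1))
replace slot 1: 2·(1+4) − 4 = 6 → (6,1,4)
replace slot 2: 2·(6+4) − 1 = 19 → (6,19,4)
replace slot 3: 2·(6+19) − 4 = 46 → (6,19,46)
replace slot 2: 2·(6+46) − 19 = 85 → (6,85,46)

6,85,46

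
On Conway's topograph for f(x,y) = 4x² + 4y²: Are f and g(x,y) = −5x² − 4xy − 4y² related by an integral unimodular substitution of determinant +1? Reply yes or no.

D₁ = -64, D₂ = -64
f: reduced (well bottom): (4,0,4) with a≤c, −a<b≤a
g is negative-definite; reduce −g:
−g: flip: (5,4,4)→(4,-4,5)
−g: translate: b→4 (≡-4 mod 8), so (4,-4,5)→(4,4,5)
−g: reduced (well bottom): (4,4,5) with a≤c, −a<b≤a
flip sign back: reduced form of g is (-4,-4,-5)
reduced forms (4, 0, 4) vs (-4, -4, -5) ⇒ inequivalent

no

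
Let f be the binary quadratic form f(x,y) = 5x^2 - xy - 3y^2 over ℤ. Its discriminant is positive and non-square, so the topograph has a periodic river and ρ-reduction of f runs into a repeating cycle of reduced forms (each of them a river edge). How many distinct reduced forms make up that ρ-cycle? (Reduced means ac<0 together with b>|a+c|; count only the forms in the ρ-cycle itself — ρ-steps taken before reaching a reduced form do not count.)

D = 61, ⌊√D⌋ = 7
descent: ρ → (-3,7,1)  [lands on river]
river: ρ → (1,7,-3)
river: ρ → (-3,5,3)
river: ρ → (3,7,-1)
river: ρ → (-1,7,3)
river: ρ → (3,5,-3)
ρ-cycle length = 6 (tail of 1 descent step not counted)

6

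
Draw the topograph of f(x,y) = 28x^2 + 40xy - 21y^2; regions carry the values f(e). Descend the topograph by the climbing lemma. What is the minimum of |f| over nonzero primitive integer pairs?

river: ρ → (-21,44,24)
river: ρ → (24,52,-13)
river: ρ → (-13,52,24)
river: ρ → (24,44,-21)
river: ρ → (-21,40,28)
river: ρ → (28,16,-33)
river: ρ → (-33,50,11)
river: ρ → (11,60,-8)
river: ρ → (-8,52,39)
river: ρ → (39,26,-21)
river: ρ → (-21,58,7)
river: ρ → (7,54,-37)
river: ρ → (-37,20,24)
river: ρ → (24,28,-33)
river: ρ → (-33,38,19)
river: ρ → (19,38,-33)
river: ρ → (-33,28,24)
river: ρ → (24,20,-37)
river: ρ → (-37,54,7)
river: ρ → (7,58,-21)
river: ρ → (-21,26,39)
river: ρ → (39,52,-8)
river: ρ → (-8,60,11)
river: ρ → (11,50,-33)
river: ρ → (-33,16,28)
river: ρ → (28,40,-21)
closes: descent 0, river 26
min |a| on river = 7

7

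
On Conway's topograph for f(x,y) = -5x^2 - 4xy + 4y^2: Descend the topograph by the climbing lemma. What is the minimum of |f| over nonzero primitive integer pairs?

descent: ρ → (4,4,-5)  [lands on river]
river: ρ → (-5,6,3)
river: ρ → (3,6,-5)
river: ρ → (-5,4,4)
closes: descent 1, river 4
min |a| on river = 3

3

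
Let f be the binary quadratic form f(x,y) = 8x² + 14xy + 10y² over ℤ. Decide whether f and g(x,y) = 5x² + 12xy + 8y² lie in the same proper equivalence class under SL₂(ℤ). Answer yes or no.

D₁ = -124, D₂ = -16
discriminants differ ⇒ not SL₂(ℤ)-equivalent

no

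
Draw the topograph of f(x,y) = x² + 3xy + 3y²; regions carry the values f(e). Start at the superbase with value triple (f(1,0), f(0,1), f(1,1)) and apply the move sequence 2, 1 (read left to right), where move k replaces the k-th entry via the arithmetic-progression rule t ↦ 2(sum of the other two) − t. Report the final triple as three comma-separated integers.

start (1,3,7) = (f(1,0),f(0,1),f(1,1))
replace slot 2: 2·(1+7) − 3 = 13 → (1,13,7)
replace slot 1: 2·(13+7) − 1 = 39 → (39,13,7)

39,13,7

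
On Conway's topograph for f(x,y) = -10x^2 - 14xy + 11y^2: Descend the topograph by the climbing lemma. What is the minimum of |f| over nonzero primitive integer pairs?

descent: ρ → (11,14,-10)  [lands on river]
river: ρ → (-10,6,15)
river: ρ → (15,24,-1)
river: ρ → (-1,24,15)
river: ρ → (15,6,-10)
river: ρ → (-10,14,11)
river: ρ → (11,8,-13)
river: ρ → (-13,18,6)
river: ρ → (6,18,-13)
river: ρ → (-13,8,11)
closes: descent 1, river 10
min |a| on river = 1

1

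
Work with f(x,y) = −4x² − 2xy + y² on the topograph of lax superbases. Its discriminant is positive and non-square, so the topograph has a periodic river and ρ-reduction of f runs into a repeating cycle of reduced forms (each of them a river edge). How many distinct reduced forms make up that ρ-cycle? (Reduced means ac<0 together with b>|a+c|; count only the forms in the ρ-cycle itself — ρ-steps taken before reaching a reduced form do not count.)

D = 20, ⌊√D⌋ = 4
descent: ρ → (1,4,-1)  [lands on river]
river: ρ → (-1,4,1)
ρ-cycle length = 2 (tail of 1 descent step not counted)

2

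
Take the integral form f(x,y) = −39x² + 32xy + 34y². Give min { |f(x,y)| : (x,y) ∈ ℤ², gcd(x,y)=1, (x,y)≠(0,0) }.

river: ρ → (34,36,-37)
river: ρ → (-37,38,33)
river: ρ → (33,28,-42)
river: ρ → (-42,56,19)
river: ρ → (19,58,-39)
river: ρ → (-39,20,38)
river: ρ → (38,56,-21)
river: ρ → (-21,70,17)
river: ρ → (17,66,-29)
river: ρ → (-29,50,33)
river: ρ → (33,16,-46)
river: ρ → (-46,76,3)
river: ρ → (3,74,-71)
river: ρ → (-71,68,6)
river: ρ → (6,76,-23)
river: ρ → (-23,62,27)
river: ρ → (27,46,-39)
river: ρ → (-39,32,34)
closes: descent 0, river 18
min |a| on river = 3

3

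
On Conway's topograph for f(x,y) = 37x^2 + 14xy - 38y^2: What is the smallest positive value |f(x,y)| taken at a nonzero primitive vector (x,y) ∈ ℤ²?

river: ρ → (-38,62,13)
river: ρ → (13,68,-23)
river: ρ → (-23,70,10)
river: ρ → (10,70,-23)
river: ρ → (-23,68,13)
river: ρ → (13,62,-38)
river: ρ → (-38,14,37)
river: ρ → (37,60,-15)
river: ρ → (-15,60,37)
river: ρ → (37,14,-38)
closes: descent 0, river 10
min |a| on river = 10

10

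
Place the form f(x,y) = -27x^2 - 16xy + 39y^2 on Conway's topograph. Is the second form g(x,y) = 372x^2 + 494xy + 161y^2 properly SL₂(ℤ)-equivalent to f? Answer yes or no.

D₁ = 4468, D₂ = 4468
river cycle of f (length 82): (39, 16, -27), (-27, 38, 28), (28, 18, -37), (-37, 56, 9), (9, 52, -49), (-49, 46, 12), (12, 50, -41), (-41, 32, 21), (21, 52, -21), (-21, 32, 41), … (72 more)
river cycle of g (length 82): (28, 18, -37), (-37, 56, 9), (9, 52, -49), (-49, 46, 12), (12, 50, -41), (-41, 32, 21), (21, 52, -21), (-21, 32, 41), (41, 50, -12), (-12, 46, 49), … (72 more)
cycles coincide ⇒ equivalent

yes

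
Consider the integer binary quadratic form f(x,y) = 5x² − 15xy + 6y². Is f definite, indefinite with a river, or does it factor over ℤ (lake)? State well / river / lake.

D = b²−4ac = (-15)² − 4·5·6 = 105
D > 0 non-square ⇒ indefinite ⇒ periodic river

river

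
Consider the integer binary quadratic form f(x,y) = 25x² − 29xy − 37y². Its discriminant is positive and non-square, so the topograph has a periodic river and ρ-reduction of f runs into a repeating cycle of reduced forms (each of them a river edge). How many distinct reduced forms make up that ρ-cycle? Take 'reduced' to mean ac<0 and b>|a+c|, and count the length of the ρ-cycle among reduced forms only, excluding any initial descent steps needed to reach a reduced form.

D = 4541, ⌊√D⌋ = 67
descent: ρ → (-37,29,25)  [lands on river]
river: ρ → (25,21,-41)
river: ρ → (-41,61,5)
river: ρ → (5,59,-53)
river: ρ → (-53,47,11)
river: ρ → (11,63,-13)
river: ρ → (-13,67,1)
river: ρ → (1,67,-13)
river: ρ → (-13,63,11)
river: ρ → (11,47,-53)
river: ρ → (-53,59,5)
river: ρ → (5,61,-41)
river: ρ → (-41,21,25)
river: ρ → (25,29,-37)
river: ρ → (-37,45,17)
river: ρ → (17,57,-19)
river: ρ → (-19,57,17)
river: ρ → (17,45,-37)
ρ-cycle length = 18 (tail of 1 descent step not counted)

18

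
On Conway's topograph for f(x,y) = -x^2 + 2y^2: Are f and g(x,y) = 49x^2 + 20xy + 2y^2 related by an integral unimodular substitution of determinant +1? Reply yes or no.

D₁ = 8, D₂ = 8
river cycle of f (length 2): (-1, 2, 1), (1, 2, -1)
river cycle of g (length 2): (-1, 2, 1), (1, 2, -1)
cycles coincide ⇒ equivalent

yes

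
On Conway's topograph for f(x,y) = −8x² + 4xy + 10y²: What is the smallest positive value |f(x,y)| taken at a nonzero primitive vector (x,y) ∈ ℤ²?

river: ρ → (10,16,-2)
river: ρ → (-2,16,10)
river: ρ → (10,4,-8)
river: ρ → (-8,12,6)
river: ρ → (6,12,-8)
river: ρ → (-8,4,10)
closes: descent 0, river 6
min |a| on river = 2

2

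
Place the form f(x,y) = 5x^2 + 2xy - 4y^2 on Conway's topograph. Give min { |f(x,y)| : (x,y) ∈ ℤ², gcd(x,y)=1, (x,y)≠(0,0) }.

river: ρ → (-4,6,3)
river: ρ → (3,6,-4)
river: ρ → (-4,2,5)
river: ρ → (5,8,-1)
river: ρ → (-1,8,5)
river: ρ → (5,2,-4)
closes: descent 0, river 6
min |a| on river = 1

1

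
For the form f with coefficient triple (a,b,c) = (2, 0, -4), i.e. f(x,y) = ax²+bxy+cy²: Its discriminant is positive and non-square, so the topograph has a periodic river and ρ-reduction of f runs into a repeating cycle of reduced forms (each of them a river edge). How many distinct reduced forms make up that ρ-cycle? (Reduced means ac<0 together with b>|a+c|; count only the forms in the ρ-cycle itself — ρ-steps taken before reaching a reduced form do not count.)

D = 32, ⌊√D⌋ = 5
descent: ρ → (-4,0,2)
descent: ρ → (2,4,-2)  [lands on river]
river: ρ → (-2,4,2)
ρ-cycle length = 2 (tail of 2 descent steps not counted)

2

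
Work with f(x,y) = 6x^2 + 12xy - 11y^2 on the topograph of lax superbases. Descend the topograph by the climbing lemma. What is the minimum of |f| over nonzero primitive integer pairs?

river: ρ → (-11,10,7)
river: ρ → (7,18,-3)
river: ρ → (-3,18,7)
river: ρ → (7,10,-11)
river: ρ → (-11,12,6)
river: ρ → (6,12,-11)
closes: descent 0, river 6
min |a| on river = 3

3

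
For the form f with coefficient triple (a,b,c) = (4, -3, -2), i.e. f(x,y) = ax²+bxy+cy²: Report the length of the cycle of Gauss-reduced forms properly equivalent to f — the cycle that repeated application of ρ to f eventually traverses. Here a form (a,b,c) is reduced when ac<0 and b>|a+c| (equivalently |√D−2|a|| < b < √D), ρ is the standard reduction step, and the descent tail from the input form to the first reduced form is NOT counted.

D = 41, ⌊√D⌋ = 6
descent: ρ → (-2,3,4)  [lands on river]
river: ρ → (4,5,-1)
river: ρ → (-1,5,4)
river: ρ → (4,3,-2)
river: ρ → (-2,5,2)
river: ρ → (2,3,-4)
river: ρ → (-4,5,1)
river: ρ → (1,5,-4)
river: ρ → (-4,3,2)
river: ρ → (2,5,-2)
ρ-cycle length = 10 (tail of 1 descent step not counted)

10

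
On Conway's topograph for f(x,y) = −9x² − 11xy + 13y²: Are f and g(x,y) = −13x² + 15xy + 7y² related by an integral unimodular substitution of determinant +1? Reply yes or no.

D₁ = 589, D₂ = 589
river cycle of f (length 16): (13, 11, -9), (-9, 7, 15), (15, 23, -1), (-1, 23, 15), (15, 7, -9), (-9, 11, 13), (13, 15, -7), (-7, 13, 15), (15, 17, -5), (-5, 23, 3), … (6 more)
river cycle of g (length 16): (7, 13, -15), (-15, 17, 5), (5, 23, -3), (-3, 19, 19), (19, 19, -3), (-3, 23, 5), (5, 17, -15), (-15, 13, 7), (7, 15, -13), (-13, 11, 9), … (6 more)
cycles differ ⇒ inequivalent

no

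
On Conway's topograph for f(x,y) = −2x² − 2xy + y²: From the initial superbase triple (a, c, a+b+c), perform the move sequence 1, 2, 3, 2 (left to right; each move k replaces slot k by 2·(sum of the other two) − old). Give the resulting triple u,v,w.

start (-2,1,-3) = (f(1,0),f(0,1),f(1,1))
replace slot 1: 2·(1+(-3)) − (-2) = -2 → (-2,1,-3)
replace slot 2: 2·((-2)+(-3)) − 1 = -11 → (-2,-11,-3)
replace slot 3: 2·((-2)+(-11)) − (-3) = -23 → (-2,-11,-23)
replace slot 2: 2·((-2)+(-23)) − (-11) = -39 → (-2,-39,-23)

-2,-39,-23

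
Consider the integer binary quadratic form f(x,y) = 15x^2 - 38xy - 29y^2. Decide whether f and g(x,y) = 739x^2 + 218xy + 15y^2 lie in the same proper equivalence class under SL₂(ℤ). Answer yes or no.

D₁ = 3184, D₂ = 3184
river cycle of f (length 44): (-29, 38, 15), (15, 52, -8), (-8, 44, 39), (39, 34, -13), (-13, 44, 24), (24, 52, -5), (-5, 48, 44), (44, 40, -9), (-9, 50, 19), (19, 26, -33), … (34 more)
river cycle of g (length 44): (15, 52, -8), (-8, 44, 39), (39, 34, -13), (-13, 44, 24), (24, 52, -5), (-5, 48, 44), (44, 40, -9), (-9, 50, 19), (19, 26, -33), (-33, 40, 12), … (34 more)
cycles coincide ⇒ equivalent

yes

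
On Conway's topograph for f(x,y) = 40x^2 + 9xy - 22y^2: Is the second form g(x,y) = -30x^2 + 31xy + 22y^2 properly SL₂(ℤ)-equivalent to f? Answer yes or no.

D₁ = 3601, D₂ = 3601
river cycle of f (length 10): (-22, 35, 27), (27, 19, -30), (-30, 41, 16), (16, 55, -9), (-9, 53, 22), (22, 35, -27), (-27, 19, 30), (30, 41, -16), (-16, 55, 9), (9, 53, -22)
river cycle of g (length 10): (22, 57, -4), (-4, 55, 36), (36, 17, -23), (-23, 29, 30), (30, 31, -22), (-22, 57, 4), (4, 55, -36), (-36, 17, 23), (23, 29, -30), (-30, 31, 22)
cycles differ ⇒ inequivalent

no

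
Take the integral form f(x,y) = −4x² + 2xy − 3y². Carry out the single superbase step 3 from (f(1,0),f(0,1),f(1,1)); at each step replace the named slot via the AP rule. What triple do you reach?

start (-4,-3,-5) = (f(1,0),f(0,1),f(1,1))
replace slot 3: 2·((-4)+(-3)) − (-5) = -9 → (-4,-3,-9)

-4,-3,-9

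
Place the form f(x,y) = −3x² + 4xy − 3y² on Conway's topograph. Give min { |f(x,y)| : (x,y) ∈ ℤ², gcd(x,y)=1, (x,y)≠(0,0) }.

translate: b→2 (≡-4 mod 6), so (3,-4,3)→(3,2,2)
flip: (3,2,2)→(2,-2,3)
translate: b→2 (≡-2 mod 4), so (2,-2,3)→(2,2,3)
reduced (well bottom): (2,2,3) with a≤c, −a<b≤a
well minimum |f| = |-2| = 2 (negative-definite)

2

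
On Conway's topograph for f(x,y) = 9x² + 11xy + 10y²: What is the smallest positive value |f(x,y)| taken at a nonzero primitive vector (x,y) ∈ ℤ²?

translate: b→-7 (≡11 mod 18), so (9,11,10)→(9,-7,8)
flip: (9,-7,8)→(8,7,9)
reduced (well bottom): (8,7,9) with a≤c, −a<b≤a
well minimum = a = 8

8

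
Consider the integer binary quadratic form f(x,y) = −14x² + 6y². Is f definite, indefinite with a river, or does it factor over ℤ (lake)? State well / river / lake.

D = b²−4ac = 0² − 4·(-14)·6 = 336
D > 0 non-square ⇒ indefinite ⇒ periodic river

river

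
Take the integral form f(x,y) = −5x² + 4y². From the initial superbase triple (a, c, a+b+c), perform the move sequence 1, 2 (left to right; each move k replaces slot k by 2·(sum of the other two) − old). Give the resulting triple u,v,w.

start (-5,4,-1) = (f(1,0),f(0,1),f(1,1))
replace slot 1: 2·(4+(-1)) − (-5) = 11 → (11,4,-1)
replace slot 2: 2·(11+(-1)) − 4 = 16 → (11,16,-1)

11,16,-1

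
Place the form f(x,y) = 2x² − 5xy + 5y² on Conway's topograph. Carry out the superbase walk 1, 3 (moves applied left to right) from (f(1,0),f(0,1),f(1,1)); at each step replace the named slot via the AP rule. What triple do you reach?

start (2,5,2) = (f(1,0),f(0,1),f(1,1))
replace slot 1: 2·(5+2) − 2 = 12 → (12,5,2)
replace slot 3: 2·(12+5) − 2 = 32 → (12,5,32)

12,5,32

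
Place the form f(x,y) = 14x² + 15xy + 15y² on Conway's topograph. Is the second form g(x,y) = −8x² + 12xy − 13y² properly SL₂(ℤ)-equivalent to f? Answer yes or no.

D₁ = -615, D₂ = -272
discriminants differ ⇒ not SL₂(ℤ)-equivalent

no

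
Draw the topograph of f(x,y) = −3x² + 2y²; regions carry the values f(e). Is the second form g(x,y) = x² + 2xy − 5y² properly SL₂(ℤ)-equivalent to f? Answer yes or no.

D₁ = 24, D₂ = 24
river cycle of f (length 2): (2, 4, -1), (-1, 4, 2)
river cycle of g (length 2): (1, 4, -2), (-2, 4, 1)
cycles differ ⇒ inequivalent

no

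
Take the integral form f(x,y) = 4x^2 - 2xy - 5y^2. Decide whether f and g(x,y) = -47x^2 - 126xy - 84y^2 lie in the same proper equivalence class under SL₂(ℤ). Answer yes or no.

D₁ = 84, D₂ = 84
river cycle of f (length 6): (-5, 2, 4), (4, 6, -3), (-3, 6, 4), (4, 2, -5), (-5, 8, 1), (1, 8, -5)
river cycle of g (length 6): (-5, 2, 4), (4, 6, -3), (-3, 6, 4), (4, 2, -5), (-5, 8, 1), (1, 8, -5)
cycles coincide ⇒ equivalent

yes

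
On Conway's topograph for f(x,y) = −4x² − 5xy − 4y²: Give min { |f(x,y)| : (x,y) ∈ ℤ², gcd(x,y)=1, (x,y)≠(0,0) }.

translate: b→-3 (≡5 mod 8), so (4,5,4)→(4,-3,3)
flip: (4,-3,3)→(3,3,4)
reduced (well bottom): (3,3,4) with a≤c, −a<b≤a
well minimum |f| = |-3| = 3 (negative-definite)

3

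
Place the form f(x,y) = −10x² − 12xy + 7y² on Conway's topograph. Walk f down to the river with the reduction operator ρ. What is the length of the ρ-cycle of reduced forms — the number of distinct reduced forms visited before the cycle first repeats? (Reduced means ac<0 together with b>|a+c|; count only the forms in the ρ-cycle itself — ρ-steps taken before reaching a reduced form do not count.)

D = 424, ⌊√D⌋ = 20
descent: ρ → (7,12,-10)  [lands on river]
river: ρ → (-10,8,9)
river: ρ → (9,10,-9)
river: ρ → (-9,8,10)
river: ρ → (10,12,-7)
river: ρ → (-7,16,6)
river: ρ → (6,20,-1)
river: ρ → (-1,20,6)
river: ρ → (6,16,-7)
river: ρ → (-7,12,10)
river: ρ → (10,8,-9)
river: ρ → (-9,10,9)
river: ρ → (9,8,-10)
river: ρ → (-10,12,7)
river: ρ → (7,16,-6)
river: ρ → (-6,20,1)
river: ρ → (1,20,-6)
river: ρ → (-6,16,7)
ρ-cycle length = 18 (tail of 1 descent step not counted)

18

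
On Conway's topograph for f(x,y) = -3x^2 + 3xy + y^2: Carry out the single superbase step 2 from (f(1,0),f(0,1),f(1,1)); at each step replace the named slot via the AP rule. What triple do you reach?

start (-3,1,1) = (f(1,0),f(0,1),f(1,1))
replace slot 2: 2·((-3)+1) − 1 = -5 → (-3,-5,1)

-3,-5,1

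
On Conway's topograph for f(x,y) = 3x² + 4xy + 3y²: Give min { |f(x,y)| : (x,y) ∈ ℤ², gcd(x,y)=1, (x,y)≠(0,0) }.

translate: b→-2 (≡4 mod 6), so (3,4,3)→(3,-2,2)
flip: (3,-2,2)→(2,2,3)
reduced (well bottom): (2,2,3) with a≤c, −a<b≤a
well minimum = a = 2

2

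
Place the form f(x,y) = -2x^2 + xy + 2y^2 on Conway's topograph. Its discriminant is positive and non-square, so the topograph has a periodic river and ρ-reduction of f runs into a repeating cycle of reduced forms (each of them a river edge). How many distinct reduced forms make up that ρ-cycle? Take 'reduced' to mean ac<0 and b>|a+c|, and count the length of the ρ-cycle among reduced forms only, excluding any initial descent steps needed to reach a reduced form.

D = 17, ⌊√D⌋ = 4
river: ρ → (2,3,-1)
river: ρ → (-1,3,2)
river: ρ → (2,1,-2)
river: ρ → (-2,3,1)
river: ρ → (1,3,-2)
river: ρ → (-2,1,2)
ρ-cycle length = 6 (tail of 0 descent steps not counted)

6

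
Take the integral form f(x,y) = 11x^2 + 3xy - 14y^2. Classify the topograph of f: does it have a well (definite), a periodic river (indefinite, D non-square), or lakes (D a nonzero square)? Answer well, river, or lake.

D = b²−4ac = 3² − 4·11·(-14) = 625
D = 25² is a perfect square ⇒ form factors over ℤ ⇒ lakes

lake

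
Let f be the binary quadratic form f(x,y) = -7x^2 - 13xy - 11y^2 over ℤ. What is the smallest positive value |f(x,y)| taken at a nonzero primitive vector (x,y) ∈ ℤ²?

translate: b→-1 (≡13 mod 14), so (7,13,11)→(7,-1,5)
flip: (7,-1,5)→(5,1,7)
reduced (well bottom): (5,1,7) with a≤c, −a<b≤a
well minimum |f| = |-5| = 5 (negative-definite)

5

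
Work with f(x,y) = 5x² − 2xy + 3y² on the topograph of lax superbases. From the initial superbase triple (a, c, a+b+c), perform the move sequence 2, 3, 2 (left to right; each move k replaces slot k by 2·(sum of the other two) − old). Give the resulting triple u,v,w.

start (5,3,6) = (f(1,0),f(0,1),f(1,1))
replace slot 2: 2·(5+6) − 3 = 19 → (5,19,6)
replace slot 3: 2·(5+19) − 6 = 42 → (5,19,42)
replace slot 2: 2·(5+42) − 19 = 75 → (5,75,42)

5,75,42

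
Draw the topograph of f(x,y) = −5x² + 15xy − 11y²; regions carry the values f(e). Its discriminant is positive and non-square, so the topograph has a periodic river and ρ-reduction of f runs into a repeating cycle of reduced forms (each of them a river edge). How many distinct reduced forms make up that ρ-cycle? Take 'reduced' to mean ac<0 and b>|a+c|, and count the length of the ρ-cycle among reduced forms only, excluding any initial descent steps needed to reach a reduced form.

D = 5, ⌊√D⌋ = 2
descent: ρ → (-11,7,-1)
descent: ρ → (-1,1,1)  [lands on river]
river: ρ → (1,1,-1)
ρ-cycle length = 2 (tail of 2 descent steps not counted)

2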